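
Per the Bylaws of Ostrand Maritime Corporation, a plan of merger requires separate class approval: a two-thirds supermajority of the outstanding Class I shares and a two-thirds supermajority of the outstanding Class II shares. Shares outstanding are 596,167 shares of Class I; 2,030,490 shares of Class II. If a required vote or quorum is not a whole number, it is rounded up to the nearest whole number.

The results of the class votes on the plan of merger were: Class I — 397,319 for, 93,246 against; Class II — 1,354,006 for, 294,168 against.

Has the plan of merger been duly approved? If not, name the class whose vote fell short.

Class I: 2/3 of 596167 = 397444.67, rounded up to 397445; 397,445 required, 397,319 in favor — not approved.
Class II: 2/3 of 2030490 = 1353660; 1,353,660 required, 1,354,006 in favor — approved.

Not approved — the Class I shares did not give the required vote.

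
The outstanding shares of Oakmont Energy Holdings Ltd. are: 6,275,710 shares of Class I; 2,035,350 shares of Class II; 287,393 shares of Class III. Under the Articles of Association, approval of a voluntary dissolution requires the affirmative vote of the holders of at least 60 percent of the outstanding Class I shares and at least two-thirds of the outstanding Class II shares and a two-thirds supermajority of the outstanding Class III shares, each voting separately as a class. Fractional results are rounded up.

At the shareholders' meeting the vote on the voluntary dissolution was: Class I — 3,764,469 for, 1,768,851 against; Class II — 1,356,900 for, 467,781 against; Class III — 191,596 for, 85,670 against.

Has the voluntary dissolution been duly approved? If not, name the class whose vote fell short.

Class I: 3/5 of 6275710 = 3765426; 3,765,426 required, 3,764,469 in favor — not approved.
Class II: 2/3 of 2035350 = 1356900; 1,356,900 required, 1,356,900 in favor — approved.
Class III: 2/3 of 287393 = 191595.33, rounded up to 191596; 191,596 required, 191,596 in favor — approved.

Not approved — the Class I shares did not give the required vote.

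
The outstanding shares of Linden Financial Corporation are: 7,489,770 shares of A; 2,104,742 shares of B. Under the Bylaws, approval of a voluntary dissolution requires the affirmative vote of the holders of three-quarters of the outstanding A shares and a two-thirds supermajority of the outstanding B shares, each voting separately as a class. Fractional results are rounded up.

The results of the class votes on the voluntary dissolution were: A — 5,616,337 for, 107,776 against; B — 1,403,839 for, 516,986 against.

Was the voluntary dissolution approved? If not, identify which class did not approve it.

Not approved — the A shares did not give the required vote.

A: 3/4 of 7489770 = 5617327.50, rounded up to 5617328; 5,617,328 required, 5,616,337 in favor — not approved.
B: 2/3 of 2104742 = 1403161.33, rounded up to 1403162; 1,403,162 required, 1,403,839 in favor — approved.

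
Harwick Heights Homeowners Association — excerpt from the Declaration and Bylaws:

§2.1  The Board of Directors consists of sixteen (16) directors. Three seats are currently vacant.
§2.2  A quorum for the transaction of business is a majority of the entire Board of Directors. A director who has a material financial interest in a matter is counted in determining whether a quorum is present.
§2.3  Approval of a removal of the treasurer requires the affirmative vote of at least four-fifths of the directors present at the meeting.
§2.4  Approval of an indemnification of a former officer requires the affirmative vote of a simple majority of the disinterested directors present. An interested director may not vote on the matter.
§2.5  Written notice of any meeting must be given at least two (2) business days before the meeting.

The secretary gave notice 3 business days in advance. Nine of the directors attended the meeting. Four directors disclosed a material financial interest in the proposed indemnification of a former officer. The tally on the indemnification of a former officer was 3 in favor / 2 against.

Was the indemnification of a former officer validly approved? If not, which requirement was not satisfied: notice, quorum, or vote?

Valid — all requirements satisfied.

Notice: 3 business days given; 2 required (3 ≥ 2). Satisfied.
Quorum: 9 present (interested directors count toward quorum); quorum is 9. Satisfied.
Vote: the indemnification of a former officer requires a majority of the disinterested directors present (9 − 4 = 5). A majority of 5 is 3, so 3 affirmative votes are needed; 3 voted in favor. Satisfied.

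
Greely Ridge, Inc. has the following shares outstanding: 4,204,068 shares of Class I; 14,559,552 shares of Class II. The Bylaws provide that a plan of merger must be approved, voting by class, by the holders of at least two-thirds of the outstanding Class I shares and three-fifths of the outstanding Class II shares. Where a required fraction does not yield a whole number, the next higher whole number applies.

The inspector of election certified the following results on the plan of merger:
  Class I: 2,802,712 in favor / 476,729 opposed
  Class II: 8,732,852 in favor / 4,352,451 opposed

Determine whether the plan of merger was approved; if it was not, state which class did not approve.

Not approved — the Class II shares did not give the required vote.

Class I: 2/3 of 4204068 = 2802712; 2,802,712 required, 2,802,712 in favor — approved.
Class II: 3/5 of 14559552 = 8735731.20, rounded up to 8735732; 8,735,732 required, 8,732,852 in favor — not approved.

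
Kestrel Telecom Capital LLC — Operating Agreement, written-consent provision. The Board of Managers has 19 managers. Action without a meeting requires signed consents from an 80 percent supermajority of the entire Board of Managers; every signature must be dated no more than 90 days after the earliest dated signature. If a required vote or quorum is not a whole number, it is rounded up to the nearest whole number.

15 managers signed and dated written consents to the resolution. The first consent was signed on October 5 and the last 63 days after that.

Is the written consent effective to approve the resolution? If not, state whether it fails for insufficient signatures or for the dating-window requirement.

Not effective — insufficient signatures.

Signatures required: an 80 percent supermajority of 19 — 4/5 of 19 = 15.20, rounded up to 16, so 16 needed; 15 signed. Insufficient.
Dating window: the latest signature is 63 days after the earliest; the limit is 90 days. Within the window.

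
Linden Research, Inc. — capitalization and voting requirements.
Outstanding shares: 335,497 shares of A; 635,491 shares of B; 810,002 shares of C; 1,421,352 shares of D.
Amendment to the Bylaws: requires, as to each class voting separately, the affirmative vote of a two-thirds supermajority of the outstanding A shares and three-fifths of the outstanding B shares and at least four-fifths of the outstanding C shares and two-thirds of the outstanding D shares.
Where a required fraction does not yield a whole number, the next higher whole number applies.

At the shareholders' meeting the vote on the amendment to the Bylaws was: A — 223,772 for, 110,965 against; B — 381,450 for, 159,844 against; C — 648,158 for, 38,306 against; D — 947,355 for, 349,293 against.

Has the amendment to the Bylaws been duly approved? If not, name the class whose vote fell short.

Not approved — the D shares did not give the required vote.

A: 2/3 of 335497 = 223664.67, rounded up to 223665; 223,665 required, 223,772 in favor — approved.
B: 3/5 of 635491 = 381294.60, rounded up to 381295; 381,295 required, 381,450 in favor — approved.
C: 4/5 of 810002 = 648001.60, rounded up to 648002; 648,002 required, 648,158 in favor — approved.
D: 2/3 of 1421352 = 947568; 947,568 required, 947,355 in favor — not approved.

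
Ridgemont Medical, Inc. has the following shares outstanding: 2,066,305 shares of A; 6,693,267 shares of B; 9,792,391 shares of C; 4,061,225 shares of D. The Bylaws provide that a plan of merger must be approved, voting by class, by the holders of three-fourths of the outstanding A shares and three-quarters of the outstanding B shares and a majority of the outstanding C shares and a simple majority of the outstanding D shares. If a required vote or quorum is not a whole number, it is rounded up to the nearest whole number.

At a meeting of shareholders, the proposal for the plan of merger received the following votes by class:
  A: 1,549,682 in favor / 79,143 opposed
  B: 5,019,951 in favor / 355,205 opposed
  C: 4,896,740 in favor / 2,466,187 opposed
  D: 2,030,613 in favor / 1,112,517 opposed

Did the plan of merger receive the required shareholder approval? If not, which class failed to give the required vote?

A: 3/4 of 2066305 = 1549728.75, rounded up to 1549729; 1,549,729 required, 1,549,682 in favor — not approved.
B: 3/4 of 6693267 = 5019950.25, rounded up to 5019951; 5,019,951 required, 5,019,951 in favor — approved.
C: a majority of 9792391 is 4896196; 4,896,196 required, 4,896,740 in favor — approved.
D: a majority of 4061225 is 2030613; 2,030,613 required, 2,030,613 in favor — approved.

Not approved — the A shares did not give the required vote.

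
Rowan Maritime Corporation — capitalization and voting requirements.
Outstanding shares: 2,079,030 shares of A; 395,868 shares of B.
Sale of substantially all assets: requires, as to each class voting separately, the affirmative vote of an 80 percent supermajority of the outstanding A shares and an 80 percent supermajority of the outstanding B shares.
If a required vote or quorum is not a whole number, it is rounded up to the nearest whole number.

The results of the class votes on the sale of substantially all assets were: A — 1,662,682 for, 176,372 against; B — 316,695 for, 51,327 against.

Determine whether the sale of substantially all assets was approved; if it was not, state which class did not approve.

Not approved — the A shares did not give the required vote.

A: 4/5 of 2079030 = 1663224; 1,663,224 required, 1,662,682 in favor — not approved.
B: 4/5 of 395868 = 316694.40, rounded up to 316695; 316,695 required, 316,695 in favor — approved.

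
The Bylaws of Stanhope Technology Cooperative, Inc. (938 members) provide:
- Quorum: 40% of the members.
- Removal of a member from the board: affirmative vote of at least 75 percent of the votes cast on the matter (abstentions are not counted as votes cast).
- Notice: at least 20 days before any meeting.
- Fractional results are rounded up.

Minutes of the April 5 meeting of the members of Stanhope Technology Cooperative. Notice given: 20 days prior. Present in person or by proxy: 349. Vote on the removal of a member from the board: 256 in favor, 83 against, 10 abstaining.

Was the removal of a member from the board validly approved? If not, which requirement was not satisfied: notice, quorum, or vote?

Notice: 20 days given; 20 required. Satisfied.
Quorum: 40% of 938 = 375.20, rounded up to 376; 349 present. Not satisfied.
Vote: requires three-fourths of the votes cast (349 − 10 abstaining = 339); 3/4 of 339 = 254.25, rounded up to 255, so 255 needed; 256 in favor. Satisfied.

Invalid — quorum requirement not satisfied.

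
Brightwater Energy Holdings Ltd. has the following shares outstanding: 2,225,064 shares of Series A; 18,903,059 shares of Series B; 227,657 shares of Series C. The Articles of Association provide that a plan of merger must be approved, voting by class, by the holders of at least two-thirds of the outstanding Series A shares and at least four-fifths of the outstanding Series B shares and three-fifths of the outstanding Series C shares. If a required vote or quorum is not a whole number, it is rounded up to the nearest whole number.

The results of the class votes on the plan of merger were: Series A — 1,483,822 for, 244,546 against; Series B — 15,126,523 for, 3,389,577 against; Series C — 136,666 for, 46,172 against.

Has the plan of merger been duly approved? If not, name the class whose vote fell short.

Approved — every class gave the required vote.

Series A: 2/3 of 2225064 = 1483376; 1,483,376 required, 1,483,822 in favor — approved.
Series B: 4/5 of 18903059 = 15122447.20, rounded up to 15122448; 15,122,448 required, 15,126,523 in favor — approved.
Series C: 3/5 of 227657 = 136594.20, rounded up to 136595; 136,595 required, 136,666 in favor — approved.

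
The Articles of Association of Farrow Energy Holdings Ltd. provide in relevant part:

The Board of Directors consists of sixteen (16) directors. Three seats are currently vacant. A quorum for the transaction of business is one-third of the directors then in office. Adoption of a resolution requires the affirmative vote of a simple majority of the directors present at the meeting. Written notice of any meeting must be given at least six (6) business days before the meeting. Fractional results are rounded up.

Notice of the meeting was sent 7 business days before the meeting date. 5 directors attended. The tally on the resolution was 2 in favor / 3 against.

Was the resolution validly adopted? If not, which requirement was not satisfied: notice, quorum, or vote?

Invalid — vote requirement not satisfied.

Notice: 7 business days given; 6 required (7 ≥ 6). Satisfied.
Quorum: 5 present; quorum is 5. Satisfied.
Vote: the resolution requires a majority of the directors present (5). A majority of 5 is 3, so 3 affirmative votes are needed; 2 voted in favor. Not satisfied.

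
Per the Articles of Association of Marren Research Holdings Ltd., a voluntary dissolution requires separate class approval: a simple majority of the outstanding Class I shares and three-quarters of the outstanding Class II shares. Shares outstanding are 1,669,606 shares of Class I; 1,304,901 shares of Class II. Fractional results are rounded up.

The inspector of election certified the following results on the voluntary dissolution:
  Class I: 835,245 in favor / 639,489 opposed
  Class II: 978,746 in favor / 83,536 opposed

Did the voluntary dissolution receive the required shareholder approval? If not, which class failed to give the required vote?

Approved — every class gave the required vote.

Class I: a majority of 1669606 is 834804; 834,804 required, 835,245 in favor — approved.
Class II: 3/4 of 1304901 = 978675.75, rounded up to 978676; 978,676 required, 978,746 in favor — approved.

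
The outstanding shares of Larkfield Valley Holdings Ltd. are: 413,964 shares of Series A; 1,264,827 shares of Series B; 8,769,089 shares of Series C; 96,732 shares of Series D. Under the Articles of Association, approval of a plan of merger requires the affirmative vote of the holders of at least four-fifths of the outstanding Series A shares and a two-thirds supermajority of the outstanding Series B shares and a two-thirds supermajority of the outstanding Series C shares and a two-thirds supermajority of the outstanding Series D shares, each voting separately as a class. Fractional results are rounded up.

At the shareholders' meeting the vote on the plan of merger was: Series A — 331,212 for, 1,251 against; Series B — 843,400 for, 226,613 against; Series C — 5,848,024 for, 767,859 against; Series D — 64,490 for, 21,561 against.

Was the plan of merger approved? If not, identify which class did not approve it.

Approved — every class gave the required vote.

Series A: 4/5 of 413964 = 331171.20, rounded up to 331172; 331,172 required, 331,212 in favor — approved.
Series B: 2/3 of 1264827 = 843218; 843,218 required, 843,400 in favor — approved.
Series C: 2/3 of 8769089 = 5846059.33, rounded up to 5846060; 5,846,060 required, 5,848,024 in favor — approved.
Series D: 2/3 of 96732 = 64488; 64,488 required, 64,490 in favor — approved.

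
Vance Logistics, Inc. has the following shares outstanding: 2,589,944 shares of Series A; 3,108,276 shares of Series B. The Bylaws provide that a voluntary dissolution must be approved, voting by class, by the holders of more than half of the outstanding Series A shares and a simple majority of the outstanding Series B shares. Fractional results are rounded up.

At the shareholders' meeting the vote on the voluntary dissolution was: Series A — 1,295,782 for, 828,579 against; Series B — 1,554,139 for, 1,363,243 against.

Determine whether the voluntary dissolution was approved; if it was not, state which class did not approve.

Series A: a majority of 2589944 is 1294973; 1,294,973 required, 1,295,782 in favor — approved.
Series B: a majority of 3108276 is 1554139; 1,554,139 required, 1,554,139 in favor — approved.

Approved — every class gave the required vote.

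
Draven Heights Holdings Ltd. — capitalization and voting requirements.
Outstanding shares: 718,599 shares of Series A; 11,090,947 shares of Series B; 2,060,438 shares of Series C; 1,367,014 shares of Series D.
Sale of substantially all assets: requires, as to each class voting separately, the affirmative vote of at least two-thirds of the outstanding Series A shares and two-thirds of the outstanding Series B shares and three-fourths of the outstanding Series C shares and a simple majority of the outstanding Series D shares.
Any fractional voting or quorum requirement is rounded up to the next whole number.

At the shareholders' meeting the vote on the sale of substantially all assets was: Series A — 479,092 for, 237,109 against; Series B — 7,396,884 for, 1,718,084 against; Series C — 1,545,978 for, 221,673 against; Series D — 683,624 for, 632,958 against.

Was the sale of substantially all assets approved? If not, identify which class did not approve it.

Series A: 2/3 of 718599 = 479066; 479,066 required, 479,092 in favor — approved.
Series B: 2/3 of 11090947 = 7393964.67, rounded up to 7393965; 7,393,965 required, 7,396,884 in favor — approved.
Series C: 3/4 of 2060438 = 1545328.50, rounded up to 1545329; 1,545,329 required, 1,545,978 in favor — approved.
Series D: a majority of 1367014 is 683508; 683,508 required, 683,624 in favor — approved.

Approved — every class gave the required vote.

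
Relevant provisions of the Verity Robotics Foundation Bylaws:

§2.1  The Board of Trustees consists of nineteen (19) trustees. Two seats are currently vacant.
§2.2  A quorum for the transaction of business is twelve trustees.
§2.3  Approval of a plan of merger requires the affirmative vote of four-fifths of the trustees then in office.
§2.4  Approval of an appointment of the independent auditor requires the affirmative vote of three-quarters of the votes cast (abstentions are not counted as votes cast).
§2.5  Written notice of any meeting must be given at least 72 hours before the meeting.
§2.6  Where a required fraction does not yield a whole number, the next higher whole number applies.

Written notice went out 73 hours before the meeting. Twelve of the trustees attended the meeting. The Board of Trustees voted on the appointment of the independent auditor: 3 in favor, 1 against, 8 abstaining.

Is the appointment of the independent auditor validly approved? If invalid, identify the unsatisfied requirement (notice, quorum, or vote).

Notice: 73 hours given; 72 required (73 ≥ 72). Satisfied.
Quorum: 12 present; quorum is 12. Satisfied.
Vote: the appointment of the independent auditor requires three-fourths of the votes cast (12 present − 8 abstaining = 4). 3/4 of 4 = 3, so 3 affirmative votes are needed; 3 voted in favor. Satisfied.

Valid — all requirements satisfied.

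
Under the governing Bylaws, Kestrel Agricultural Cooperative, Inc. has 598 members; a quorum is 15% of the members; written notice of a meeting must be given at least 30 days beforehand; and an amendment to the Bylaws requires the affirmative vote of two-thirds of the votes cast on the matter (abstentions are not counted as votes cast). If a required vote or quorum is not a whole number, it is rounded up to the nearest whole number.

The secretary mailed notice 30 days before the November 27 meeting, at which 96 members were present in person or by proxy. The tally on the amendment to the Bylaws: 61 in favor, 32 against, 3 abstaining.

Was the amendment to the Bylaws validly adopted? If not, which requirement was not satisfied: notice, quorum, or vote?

Notice: 30 days given; 30 required. Satisfied.
Quorum: 15% of 598 = 89.70, rounded up to 90; 96 present. Satisfied.
Vote: requires two-thirds of the votes cast (96 − 3 abstaining = 93); 2/3 of 93 = 62, so 62 needed; 61 in favor. Not satisfied.

Invalid — vote requirement not satisfied.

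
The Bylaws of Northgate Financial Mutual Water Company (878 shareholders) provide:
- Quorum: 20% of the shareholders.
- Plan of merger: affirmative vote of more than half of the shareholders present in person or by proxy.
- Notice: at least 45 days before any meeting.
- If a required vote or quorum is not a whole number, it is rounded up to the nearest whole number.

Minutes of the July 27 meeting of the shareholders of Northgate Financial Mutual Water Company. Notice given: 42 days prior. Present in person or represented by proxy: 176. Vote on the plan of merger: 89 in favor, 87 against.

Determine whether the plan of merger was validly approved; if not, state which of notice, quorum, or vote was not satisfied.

Invalid — notice requirement not satisfied.

Notice: 42 days given; 45 required. Not satisfied.
Quorum: 20% of 878 = 175.60, rounded up to 176; 176 present. Satisfied.
Vote: requires a majority of those present (176); a majority of 176 is 89, so 89 needed; 89 in favor. Satisfied.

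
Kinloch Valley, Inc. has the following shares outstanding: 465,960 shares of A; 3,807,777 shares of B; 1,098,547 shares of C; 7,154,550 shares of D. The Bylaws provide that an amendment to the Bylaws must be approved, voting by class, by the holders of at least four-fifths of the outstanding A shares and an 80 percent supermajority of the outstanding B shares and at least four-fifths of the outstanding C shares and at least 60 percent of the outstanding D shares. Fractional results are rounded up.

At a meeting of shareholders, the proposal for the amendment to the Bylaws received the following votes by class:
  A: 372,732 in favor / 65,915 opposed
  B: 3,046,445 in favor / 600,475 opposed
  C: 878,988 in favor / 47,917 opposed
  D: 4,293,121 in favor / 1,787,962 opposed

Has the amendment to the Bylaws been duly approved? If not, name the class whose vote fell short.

Not approved — the A shares did not give the required vote.

A: 4/5 of 465960 = 372768; 372,768 required, 372,732 in favor — not approved.
B: 4/5 of 3807777 = 3046221.60, rounded up to 3046222; 3,046,222 required, 3,046,445 in favor — approved.
C: 4/5 of 1098547 = 878837.60, rounded up to 878838; 878,838 required, 878,988 in favor — approved.
D: 3/5 of 7154550 = 4292730; 4,292,730 required, 4,293,121 in favor — approved.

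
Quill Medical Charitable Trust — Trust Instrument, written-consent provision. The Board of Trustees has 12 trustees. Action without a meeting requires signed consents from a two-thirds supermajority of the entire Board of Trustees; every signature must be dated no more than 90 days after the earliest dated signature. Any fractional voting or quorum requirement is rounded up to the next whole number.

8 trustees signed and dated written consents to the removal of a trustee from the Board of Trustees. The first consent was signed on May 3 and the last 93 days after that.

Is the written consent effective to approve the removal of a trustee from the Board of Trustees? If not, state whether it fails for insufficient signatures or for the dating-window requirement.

Not effective — dating-window requirement not satisfied.

Signatures required: a two-thirds supermajority of 12 — 2/3 of 12 = 8, so 8 needed; 8 signed. Sufficient.
Dating window: the latest signature is 93 days after the earliest; the limit is 90 days. Outside the window.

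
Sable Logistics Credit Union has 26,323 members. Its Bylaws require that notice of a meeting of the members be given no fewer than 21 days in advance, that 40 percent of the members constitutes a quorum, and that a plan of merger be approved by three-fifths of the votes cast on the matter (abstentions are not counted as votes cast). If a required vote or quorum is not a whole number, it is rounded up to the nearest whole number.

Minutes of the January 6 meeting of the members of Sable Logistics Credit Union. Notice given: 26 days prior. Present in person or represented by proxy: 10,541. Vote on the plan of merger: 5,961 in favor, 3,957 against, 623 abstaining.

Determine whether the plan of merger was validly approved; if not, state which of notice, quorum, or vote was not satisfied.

Valid — all requirements satisfied.

Notice: 26 days given; 21 required. Satisfied.
Quorum: 40% of 26,323 = 10,529.20, rounded up to 10,530; 10,541 present. Satisfied.
Vote: requires three-fifths of the votes cast (10,541 − 623 abstaining = 9,918); 3/5 of 9918 = 5950.80, rounded up to 5951, so 5,951 needed; 5,961 in favor. Satisfied.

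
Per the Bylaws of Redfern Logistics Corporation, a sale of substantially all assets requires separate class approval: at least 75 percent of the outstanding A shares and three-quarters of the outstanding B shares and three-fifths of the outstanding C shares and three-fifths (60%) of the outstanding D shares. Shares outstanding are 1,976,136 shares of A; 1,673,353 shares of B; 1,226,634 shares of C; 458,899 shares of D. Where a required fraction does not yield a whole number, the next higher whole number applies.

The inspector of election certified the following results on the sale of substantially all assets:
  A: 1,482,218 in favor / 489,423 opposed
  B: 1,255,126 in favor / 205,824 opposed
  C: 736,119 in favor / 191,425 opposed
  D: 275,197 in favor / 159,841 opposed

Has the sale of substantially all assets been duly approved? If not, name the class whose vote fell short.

Not approved — the D shares did not give the required vote.

A: 3/4 of 1976136 = 1482102; 1,482,102 required, 1,482,218 in favor — approved.
B: 3/4 of 1673353 = 1255014.75, rounded up to 1255015; 1,255,015 required, 1,255,126 in favor — approved.
C: 3/5 of 1226634 = 735980.40, rounded up to 735981; 735,981 required, 736,119 in favor — approved.
D: 3/5 of 458899 = 275339.40, rounded up to 275340; 275,340 required, 275,197 in favor — not approved.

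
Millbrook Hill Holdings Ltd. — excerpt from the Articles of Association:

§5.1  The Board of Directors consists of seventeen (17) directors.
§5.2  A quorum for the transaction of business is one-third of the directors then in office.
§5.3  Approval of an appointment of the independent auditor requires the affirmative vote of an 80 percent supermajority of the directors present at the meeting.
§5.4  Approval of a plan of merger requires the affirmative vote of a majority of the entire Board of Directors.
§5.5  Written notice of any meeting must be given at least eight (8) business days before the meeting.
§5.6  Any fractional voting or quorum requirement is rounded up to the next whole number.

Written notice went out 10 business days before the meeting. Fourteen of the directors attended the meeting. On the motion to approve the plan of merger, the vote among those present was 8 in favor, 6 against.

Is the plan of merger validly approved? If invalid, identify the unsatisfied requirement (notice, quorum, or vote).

Invalid — vote requirement not satisfied.

Notice: 10 business days given; 8 required (10 ≥ 8). Satisfied.
Quorum: 14 present; quorum is 6. Satisfied.
Vote: the plan of merger requires a majority of the entire Board of Directors (17). A majority of 17 is 9, so 9 affirmative votes are needed; 8 voted in favor. Not satisfied.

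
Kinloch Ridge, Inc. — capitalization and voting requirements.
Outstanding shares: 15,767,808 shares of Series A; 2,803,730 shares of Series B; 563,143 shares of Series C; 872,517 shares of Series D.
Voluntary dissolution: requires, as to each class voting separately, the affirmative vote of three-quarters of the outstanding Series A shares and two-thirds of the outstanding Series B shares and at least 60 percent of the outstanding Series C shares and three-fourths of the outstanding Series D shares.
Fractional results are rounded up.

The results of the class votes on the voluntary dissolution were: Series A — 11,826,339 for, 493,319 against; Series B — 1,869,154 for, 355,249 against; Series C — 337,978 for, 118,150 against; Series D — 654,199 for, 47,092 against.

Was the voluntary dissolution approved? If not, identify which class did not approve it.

Not approved — the Series D shares did not give the required vote.

Series A: 3/4 of 15767808 = 11825856; 11,825,856 required, 11,826,339 in favor — approved.
Series B: 2/3 of 2803730 = 1869153.33, rounded up to 1869154; 1,869,154 required, 1,869,154 in favor — approved.
Series C: 3/5 of 563143 = 337885.80, rounded up to 337886; 337,886 required, 337,978 in favor — approved.
Series D: 3/4 of 872517 = 654387.75, rounded up to 654388; 654,388 required, 654,199 in favor — not approved.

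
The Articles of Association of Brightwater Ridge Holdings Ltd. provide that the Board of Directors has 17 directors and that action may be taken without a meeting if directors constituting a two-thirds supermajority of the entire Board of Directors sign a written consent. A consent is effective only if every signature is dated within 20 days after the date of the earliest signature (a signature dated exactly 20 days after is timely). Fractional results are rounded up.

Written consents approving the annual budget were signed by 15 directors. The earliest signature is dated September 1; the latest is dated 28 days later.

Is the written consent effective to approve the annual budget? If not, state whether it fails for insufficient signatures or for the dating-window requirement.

Not effective — dating-window requirement not satisfied.

Signatures required: a two-thirds supermajority of 17 — 2/3 of 17 = 11.33, rounded up to 12, so 12 needed; 15 signed. Sufficient.
Dating window: the latest signature is 28 days after the earliest; the limit is 20 days. Outside the window.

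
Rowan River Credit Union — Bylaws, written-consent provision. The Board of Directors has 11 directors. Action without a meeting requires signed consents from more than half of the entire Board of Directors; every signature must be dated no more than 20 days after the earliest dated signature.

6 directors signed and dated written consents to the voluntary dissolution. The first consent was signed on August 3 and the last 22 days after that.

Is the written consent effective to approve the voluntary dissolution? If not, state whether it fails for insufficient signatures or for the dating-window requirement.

Not effective — dating-window requirement not satisfied.

Signatures required: more than half of 11 — a majority of 11 is 6, so 6 needed; 6 signed. Sufficient.
Dating window: the latest signature is 22 days after the earliest; the limit is 20 days. Outside the window.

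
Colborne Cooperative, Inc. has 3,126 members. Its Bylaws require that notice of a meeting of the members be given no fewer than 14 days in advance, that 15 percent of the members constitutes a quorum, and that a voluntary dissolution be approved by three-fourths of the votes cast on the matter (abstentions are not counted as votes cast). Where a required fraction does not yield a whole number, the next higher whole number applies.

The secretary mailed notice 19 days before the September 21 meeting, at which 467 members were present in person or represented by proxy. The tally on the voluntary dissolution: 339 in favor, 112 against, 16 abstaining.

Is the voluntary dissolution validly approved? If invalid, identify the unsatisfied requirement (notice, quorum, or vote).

Invalid — quorum requirement not satisfied.

Notice: 19 days given; 14 required. Satisfied.
Quorum: 15% of 3,126 = 468.90, rounded up to 469; 467 present. Not satisfied.
Vote: requires three-fourths of the votes cast (467 − 16 abstaining = 451); 3/4 of 451 = 338.25, rounded up to 339, so 339 needed; 339 in favor. Satisfied.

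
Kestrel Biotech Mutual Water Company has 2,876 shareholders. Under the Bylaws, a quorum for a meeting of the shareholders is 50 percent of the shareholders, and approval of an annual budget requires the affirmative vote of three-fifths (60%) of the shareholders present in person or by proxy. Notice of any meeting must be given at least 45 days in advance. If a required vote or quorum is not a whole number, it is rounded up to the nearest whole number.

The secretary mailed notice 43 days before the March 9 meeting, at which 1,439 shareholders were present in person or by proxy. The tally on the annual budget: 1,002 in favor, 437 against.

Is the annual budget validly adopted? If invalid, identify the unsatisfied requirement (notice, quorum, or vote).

Invalid — notice requirement not satisfied.

Notice: 43 days given; 45 required. Not satisfied.
Quorum: 50% of 2,876 = 1,438; 1,439 present. Satisfied.
Vote: requires three-fifths of those present (1,439); 3/5 of 1439 = 863.40, rounded up to 864, so 864 needed; 1,002 in favor. Satisfied.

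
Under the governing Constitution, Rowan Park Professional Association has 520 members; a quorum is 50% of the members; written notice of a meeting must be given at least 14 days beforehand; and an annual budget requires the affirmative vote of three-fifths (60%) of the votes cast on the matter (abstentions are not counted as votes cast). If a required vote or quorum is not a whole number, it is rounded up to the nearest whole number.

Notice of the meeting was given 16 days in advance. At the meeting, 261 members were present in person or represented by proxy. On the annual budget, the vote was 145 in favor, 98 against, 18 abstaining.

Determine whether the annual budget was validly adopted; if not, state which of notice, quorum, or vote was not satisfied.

Invalid — vote requirement not satisfied.

Notice: 16 days given; 14 required. Satisfied.
Quorum: 50% of 520 = 260; 261 present. Satisfied.
Vote: requires three-fifths of the votes cast (261 − 18 abstaining = 243); 3/5 of 243 = 145.80, rounded up to 146, so 146 needed; 145 in favor. Not satisfied.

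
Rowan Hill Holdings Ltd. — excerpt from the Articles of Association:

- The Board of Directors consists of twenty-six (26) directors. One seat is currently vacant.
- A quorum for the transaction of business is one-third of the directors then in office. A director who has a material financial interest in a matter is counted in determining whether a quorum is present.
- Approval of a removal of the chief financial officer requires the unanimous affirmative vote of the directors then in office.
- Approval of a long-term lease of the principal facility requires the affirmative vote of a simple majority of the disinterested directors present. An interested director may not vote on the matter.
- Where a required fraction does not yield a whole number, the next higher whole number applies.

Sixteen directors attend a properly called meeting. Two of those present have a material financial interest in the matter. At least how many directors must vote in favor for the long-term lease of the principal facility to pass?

The long-term lease of the principal facility requires a majority of the disinterested directors present (16 − 2 = 14).
A majority of 14 is 8.

8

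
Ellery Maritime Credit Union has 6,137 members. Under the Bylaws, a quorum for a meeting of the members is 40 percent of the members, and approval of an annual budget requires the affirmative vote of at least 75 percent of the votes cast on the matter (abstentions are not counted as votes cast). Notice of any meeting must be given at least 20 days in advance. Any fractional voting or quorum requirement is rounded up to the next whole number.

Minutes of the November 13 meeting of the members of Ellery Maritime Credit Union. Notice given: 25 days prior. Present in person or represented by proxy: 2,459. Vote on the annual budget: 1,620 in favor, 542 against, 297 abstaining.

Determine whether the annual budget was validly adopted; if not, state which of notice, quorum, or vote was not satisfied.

Notice: 25 days given; 20 required. Satisfied.
Quorum: 40% of 6,137 = 2,454.80, rounded up to 2,455; 2,459 present. Satisfied.
Vote: requires three-fourths of the votes cast (2,459 − 297 abstaining = 2,162); 3/4 of 2162 = 1621.50, rounded up to 1622, so 1,622 needed; 1,620 in favor. Not satisfied.

Invalid — vote requirement not satisfied.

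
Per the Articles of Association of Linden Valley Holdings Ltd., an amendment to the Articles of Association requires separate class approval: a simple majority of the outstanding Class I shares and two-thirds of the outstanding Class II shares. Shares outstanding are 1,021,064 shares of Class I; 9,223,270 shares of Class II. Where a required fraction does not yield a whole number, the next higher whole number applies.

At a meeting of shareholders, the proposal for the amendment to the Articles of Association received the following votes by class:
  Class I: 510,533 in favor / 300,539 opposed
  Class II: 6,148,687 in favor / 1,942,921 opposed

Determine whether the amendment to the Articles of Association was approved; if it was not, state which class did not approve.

Class I: a majority of 1021064 is 510533; 510,533 required, 510,533 in favor — approved.
Class II: 2/3 of 9223270 = 6148846.67, rounded up to 6148847; 6,148,847 required, 6,148,687 in favor — not approved.

Not approved — the Class II shares did not give the required vote.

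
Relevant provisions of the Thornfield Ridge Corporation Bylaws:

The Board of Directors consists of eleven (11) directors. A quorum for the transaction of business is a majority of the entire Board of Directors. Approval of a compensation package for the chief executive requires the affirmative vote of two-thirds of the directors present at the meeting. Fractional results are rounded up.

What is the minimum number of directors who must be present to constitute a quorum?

A majority of 11 is 6.

6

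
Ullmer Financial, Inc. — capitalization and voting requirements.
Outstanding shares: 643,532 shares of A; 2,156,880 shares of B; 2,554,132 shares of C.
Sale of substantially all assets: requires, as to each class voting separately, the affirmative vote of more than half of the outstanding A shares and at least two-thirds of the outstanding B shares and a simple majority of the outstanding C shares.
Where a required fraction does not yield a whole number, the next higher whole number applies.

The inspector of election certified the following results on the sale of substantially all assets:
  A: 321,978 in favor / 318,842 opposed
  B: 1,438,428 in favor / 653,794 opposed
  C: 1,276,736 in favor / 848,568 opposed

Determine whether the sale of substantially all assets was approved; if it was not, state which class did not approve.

A: a majority of 643532 is 321767; 321,767 required, 321,978 in favor — approved.
B: 2/3 of 2156880 = 1437920; 1,437,920 required, 1,438,428 in favor — approved.
C: a majority of 2554132 is 1277067; 1,277,067 required, 1,276,736 in favor — not approved.

Not approved — the C shares did not give the required vote.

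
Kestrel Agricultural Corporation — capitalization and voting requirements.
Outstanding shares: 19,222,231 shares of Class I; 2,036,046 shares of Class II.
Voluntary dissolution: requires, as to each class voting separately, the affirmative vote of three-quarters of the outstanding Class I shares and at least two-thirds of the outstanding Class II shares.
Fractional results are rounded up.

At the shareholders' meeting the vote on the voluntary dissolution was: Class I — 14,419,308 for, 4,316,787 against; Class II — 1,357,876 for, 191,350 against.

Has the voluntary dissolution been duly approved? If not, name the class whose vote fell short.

Approved — every class gave the required vote.

Class I: 3/4 of 19222231 = 14416673.25, rounded up to 14416674; 14,416,674 required, 14,419,308 in favor — approved.
Class II: 2/3 of 2036046 = 1357364; 1,357,364 required, 1,357,876 in favor — approved.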